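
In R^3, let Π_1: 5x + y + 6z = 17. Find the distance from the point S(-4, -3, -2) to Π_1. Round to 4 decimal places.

n·S − d = (5)·(-4) + (1)·(-3) + (6)·(-2) − 17 = -52; |n| = √62.
Distance = |-52| / √62 = 52/√62 ≈ 6.6040.

6.6040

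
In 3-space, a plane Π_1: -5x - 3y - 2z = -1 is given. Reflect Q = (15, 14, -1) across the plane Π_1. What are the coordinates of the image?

λ = (n·Q − d)/|n|² = (-115 − (-1))/38 = -3.
Reflection = Q − 2λn = (15, 14, -1) − (-6)·(-5, -3, -2) = (-15, -4, -13).

(-15, -4, -13)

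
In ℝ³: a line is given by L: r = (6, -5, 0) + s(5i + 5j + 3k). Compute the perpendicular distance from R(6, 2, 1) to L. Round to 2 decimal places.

Taking (6, -5, 0) on L with direction v = (5, 5, 3): w = R − (6, -5, 0) = (0, 7, 1), and w × v = (16, 5, -35).
Distance = |w × v| / |v| = √1506 / √59 ≈ 5.05.

5.05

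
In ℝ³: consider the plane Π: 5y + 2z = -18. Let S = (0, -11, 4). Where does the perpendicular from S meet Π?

(0, -6, 6)

Foot = S − λn with λ = (n·S − d)/|n|² = (-47 − (-18))/29 = -1.
Foot = (0, -11, 4) − (-1)·(0, 5, 2) = (0, -6, 6).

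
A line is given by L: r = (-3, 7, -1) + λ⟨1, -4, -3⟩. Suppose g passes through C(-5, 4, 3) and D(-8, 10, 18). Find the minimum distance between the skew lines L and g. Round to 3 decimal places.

A direction vector for g is D − C = (-3, 6, 15).
Common perpendicular direction n = (1, -4, -3) × (-3, 6, 15) = (-42, -6, -6).
With w = (-5, 4, 3) − (-3, 7, -1) = (-2, -3, 4), w · n = 78.
Distance = |w · n| / |n| = |78| / √1836 ≈ 1.820.

1.820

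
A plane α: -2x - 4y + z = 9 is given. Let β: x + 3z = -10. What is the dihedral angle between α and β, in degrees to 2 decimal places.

86.04

cos θ = |n₁·n₂| / (|n₁||n₂|) = |1| / (√21 · √10).
θ = arccos(0.06901) ≈ 86.04°.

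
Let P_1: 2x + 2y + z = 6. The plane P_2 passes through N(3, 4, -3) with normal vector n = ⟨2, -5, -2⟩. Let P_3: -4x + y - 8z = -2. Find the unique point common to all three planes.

P_2: n·r = n·N gives 2x - 5y - 2z = -8.
Solving the 3×3 linear system 2x + 2y + z = 6, 2x - 5y - 2z = -8, -4x + y - 8z = -2 (e.g. by elimination or Cramer's rule, determinant = 114) gives (1, 2, 0).

(1, 2, 0)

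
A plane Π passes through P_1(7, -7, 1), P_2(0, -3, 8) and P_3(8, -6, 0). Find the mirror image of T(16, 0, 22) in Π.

P_1P_2 = (-7, 4, 7), P_1P_3 = (1, 1, -1); a normal to Π is P_1P_2 × P_1P_3 = (-11, 0, -11).
Using P_1: Π has equation -11x - 11z = -88.
λ = (n·T − d)/|n|² = (-418 − (-88))/242 = -15/11.
Reflection = T − 2λn = (16, 0, 22) − (-30/11)·(-11, 0, -11) = (-14, 0, -8).

(-14, 0, -8)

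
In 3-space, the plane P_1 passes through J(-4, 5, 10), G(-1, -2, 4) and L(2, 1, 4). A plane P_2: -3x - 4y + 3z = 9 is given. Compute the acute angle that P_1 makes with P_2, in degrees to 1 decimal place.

JG = (3, -7, -6), JL = (6, -4, -6); a normal to P_1 is JG × JL = (18, -18, 30).
Using J: P_1 has equation 18x - 18y + 30z = 138.
cos θ = |n₁·n₂| / (|n₁||n₂|) = |108| / (√1548 · √34).
θ = arccos(0.47076) ≈ 61.9°.

61.9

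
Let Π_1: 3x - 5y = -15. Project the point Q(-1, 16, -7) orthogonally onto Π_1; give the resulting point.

Foot = Q − λn with λ = (n·Q − d)/|n|² = (-83 − (-15))/34 = -2.
Foot = (-1, 16, -7) − (-2)·(3, -5, 0) = (5, 6, -7).

(5, 6, -7)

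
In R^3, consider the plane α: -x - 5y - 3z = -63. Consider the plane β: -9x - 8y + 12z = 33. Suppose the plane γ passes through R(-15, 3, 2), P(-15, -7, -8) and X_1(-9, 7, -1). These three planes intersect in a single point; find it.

RP = (0, -10, -10), RX_1 = (6, 4, -3); a normal to γ is RP × RX_1 = (70, -60, 60).
Using R: γ has equation 70x - 60y + 60z = -1110.
Solving the 3×3 linear system -x - 5y - 3z = -63, -9x - 8y + 12z = 33, 70x - 60y + 60z = -1110 (e.g. by elimination or Cramer's rule, determinant = -10440) gives (-9, 12, 4).

(-9, 12, 4)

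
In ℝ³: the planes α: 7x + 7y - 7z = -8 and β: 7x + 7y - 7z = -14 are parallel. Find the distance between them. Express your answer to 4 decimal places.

Same normal n = (7, 7, -7) with |n| = √147; distance = |-8 − (-14)| / |n| = 6/√147 ≈ 0.4949.

0.4949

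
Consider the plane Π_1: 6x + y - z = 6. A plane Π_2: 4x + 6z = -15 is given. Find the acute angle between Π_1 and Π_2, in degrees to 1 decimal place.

66.1

cos θ = |n₁·n₂| / (|n₁||n₂|) = |18| / (√38 · √52).
θ = arccos(0.40493) ≈ 66.1°.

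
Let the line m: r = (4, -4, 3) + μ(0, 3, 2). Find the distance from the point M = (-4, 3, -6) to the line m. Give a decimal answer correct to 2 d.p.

13.90

Taking (4, -4, 3) on m with direction v = (0, 3, 2): w = M − (4, -4, 3) = (-8, 7, -9), and w × v = (41, 16, -24).
Distance = |w × v| / |v| = √2513 / √13 ≈ 13.90.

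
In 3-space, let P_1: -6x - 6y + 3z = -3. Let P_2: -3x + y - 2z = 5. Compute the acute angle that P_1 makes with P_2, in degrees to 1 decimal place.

79.7

cos θ = |n₁·n₂| / (|n₁||n₂|) = |6| / (√81 · √14).
θ = arccos(0.17817) ≈ 79.7°.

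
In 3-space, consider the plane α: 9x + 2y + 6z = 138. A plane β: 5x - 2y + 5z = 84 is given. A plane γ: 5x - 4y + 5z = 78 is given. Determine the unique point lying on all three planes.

(8, 3, 10)

Solving the 3×3 linear system 9x + 2y + 6z = 138, 5x - 2y + 5z = 84, 5x - 4y + 5z = 78 (e.g. by elimination or Cramer's rule, determinant = 30) gives (8, 3, 10).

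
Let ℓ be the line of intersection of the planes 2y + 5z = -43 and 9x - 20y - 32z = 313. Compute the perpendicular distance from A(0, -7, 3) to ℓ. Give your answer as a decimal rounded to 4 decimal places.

8.7293

Direction of ℓ: (0, 2, 5) × (9, -20, -32) = (36, 45, -18).
A point on ℓ: solving the two plane equations with x = -3 gives (-3, -9, -5).
Taking (-3, -9, -5) on ℓ with direction v = (36, 45, -18): w = A − (-3, -9, -5) = (3, 2, 8), and w × v = (-396, 342, 63).
Distance = |w × v| / |v| = √277749 / √3645 ≈ 8.7293.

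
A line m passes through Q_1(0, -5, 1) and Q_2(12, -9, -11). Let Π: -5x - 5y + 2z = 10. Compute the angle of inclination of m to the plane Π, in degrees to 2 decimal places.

29.97

A direction vector for m is Q_2 − Q_1 = (12, -4, -12).
sin θ = |n·v| / (|n||v|) = |-64| / (√54 · √304) = 0.49951.
θ ≈ 29.97°.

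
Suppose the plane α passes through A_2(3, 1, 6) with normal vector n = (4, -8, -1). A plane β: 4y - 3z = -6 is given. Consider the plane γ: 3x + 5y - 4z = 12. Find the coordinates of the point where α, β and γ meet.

(7, 3, 6)

α: n·r = n·A_2 gives 4x - 8y - z = -2.
Solving the 3×3 linear system 4x - 8y - z = -2, 4y - 3z = -6, 3x + 5y - 4z = 12 (e.g. by elimination or Cramer's rule, determinant = 80) gives (7, 3, 6).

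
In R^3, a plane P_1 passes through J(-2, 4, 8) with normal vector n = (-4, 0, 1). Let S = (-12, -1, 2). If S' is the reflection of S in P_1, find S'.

(4, -1, -2)

P_1: n·r = n·J gives -4x + z = 16.
λ = (n·S − d)/|n|² = (50 − 16)/17 = 2.
Reflection = S − 2λn = (-12, -1, 2) − 4·(-4, 0, 1) = (4, -1, -2).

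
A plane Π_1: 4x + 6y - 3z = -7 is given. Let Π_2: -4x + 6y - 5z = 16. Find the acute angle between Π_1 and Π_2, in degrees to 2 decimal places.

cos θ = |n₁·n₂| / (|n₁||n₂|) = |35| / (√61 · √77).
θ = arccos(0.51069) ≈ 59.29°.

59.29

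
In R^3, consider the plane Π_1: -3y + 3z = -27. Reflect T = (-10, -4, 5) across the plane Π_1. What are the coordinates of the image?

(-10, 14, -13)

λ = (n·T − d)/|n|² = (27 − (-27))/18 = 3.
Reflection = T − 2λn = (-10, -4, 5) − 6·(0, -3, 3) = (-10, 14, -13).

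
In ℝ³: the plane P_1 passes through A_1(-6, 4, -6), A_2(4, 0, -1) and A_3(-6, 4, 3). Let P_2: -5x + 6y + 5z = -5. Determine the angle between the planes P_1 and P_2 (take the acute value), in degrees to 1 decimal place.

A_1A_2 = (10, -4, 5), A_1A_3 = (0, 0, 9); a normal to P_1 is A_1A_2 × A_1A_3 = (-36, -90, 0).
Using A_1: P_1 has equation -36x - 90y = -144.
cos θ = |n₁·n₂| / (|n₁||n₂|) = |-360| / (√9396 · √86).
θ = arccos(0.40048) ≈ 66.4°.

66.4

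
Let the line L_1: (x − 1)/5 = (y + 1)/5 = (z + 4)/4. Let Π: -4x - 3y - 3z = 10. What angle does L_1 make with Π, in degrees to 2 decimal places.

82.83

L_1 has direction (5, 5, 4) through (1, -1, -4).
sin θ = |n·v| / (|n||v|) = |-47| / (√34 · √66) = 0.99217.
θ ≈ 82.83°.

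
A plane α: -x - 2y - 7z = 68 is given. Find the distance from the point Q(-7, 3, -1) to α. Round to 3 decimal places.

n·Q − d = (-1)·(-7) + (-2)·(3) + (-7)·(-1) − 68 = -60; |n| = √54.
Distance = |-60| / √54 = 60/√54 ≈ 8.165.

8.165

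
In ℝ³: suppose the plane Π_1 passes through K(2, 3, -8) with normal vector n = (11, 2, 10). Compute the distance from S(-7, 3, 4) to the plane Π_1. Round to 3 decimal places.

1.400

Π_1: n·r = n·K gives 11x + 2y + 10z = -52.
n·S − d = (11)·(-7) + (2)·(3) + (10)·(4) − (-52) = 21; |n| = √225.
Distance = |21| / √225 = 21/√225 ≈ 1.400.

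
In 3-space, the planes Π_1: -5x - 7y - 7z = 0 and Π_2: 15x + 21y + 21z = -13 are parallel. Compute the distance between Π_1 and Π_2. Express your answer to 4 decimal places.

Rescale Π_2 by 1/(-3): -5x - 7y - 7z = 13/3. Then distance = |0 − (13/3)| / √123 ≈ 0.3907.

0.3907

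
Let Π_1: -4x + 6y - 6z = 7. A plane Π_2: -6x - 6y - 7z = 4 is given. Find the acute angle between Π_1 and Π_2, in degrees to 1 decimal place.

cos θ = |n₁·n₂| / (|n₁||n₂|) = |30| / (√88 · √121).
θ = arccos(0.29073) ≈ 73.1°.

73.1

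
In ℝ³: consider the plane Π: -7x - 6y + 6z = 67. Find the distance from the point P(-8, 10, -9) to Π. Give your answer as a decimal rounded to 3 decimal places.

n·P − d = (-7)·(-8) + (-6)·(10) + (6)·(-9) − 67 = -125; |n| = √121.
Distance = |-125| / √121 = 125/√121 ≈ 11.364.

11.364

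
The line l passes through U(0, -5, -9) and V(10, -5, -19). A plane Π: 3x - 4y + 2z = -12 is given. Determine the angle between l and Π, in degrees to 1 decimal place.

7.5

A direction vector for l is V − U = (10, 0, -10).
sin θ = |n·v| / (|n||v|) = |10| / (√29 · √200) = 0.13131.
θ ≈ 7.5°.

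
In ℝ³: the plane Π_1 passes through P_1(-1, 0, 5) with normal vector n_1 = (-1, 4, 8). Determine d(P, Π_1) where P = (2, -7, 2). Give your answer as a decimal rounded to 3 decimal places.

6.111

Π_1: n_1·r = n_1·P_1 gives -x + 4y + 8z = 41.
n·P − d = (-1)·(2) + (4)·(-7) + (8)·(2) − 41 = -55; |n| = √81.
Distance = |-55| / √81 = 55/√81 ≈ 6.111.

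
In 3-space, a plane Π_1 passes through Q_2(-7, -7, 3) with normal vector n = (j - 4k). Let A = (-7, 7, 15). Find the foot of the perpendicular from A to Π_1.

(-7, 9, 7)

Π_1: n·r = n·Q_2 gives y - 4z = -19.
Foot = A − λn with λ = (n·A − d)/|n|² = (-53 − (-19))/17 = -2.
Foot = (-7, 7, 15) − (-2)·(0, 1, -4) = (-7, 9, 7).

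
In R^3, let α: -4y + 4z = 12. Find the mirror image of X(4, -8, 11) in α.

λ = (n·X − d)/|n|² = (76 − 12)/32 = 2.
Reflection = X − 2λn = (4, -8, 11) − 4·(0, -4, 4) = (4, 8, -5).

(4, 8, -5)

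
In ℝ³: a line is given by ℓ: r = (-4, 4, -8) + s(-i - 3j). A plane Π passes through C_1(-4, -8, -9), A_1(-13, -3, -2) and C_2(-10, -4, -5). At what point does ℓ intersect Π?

(-7, -5, -8)

C_1A_1 = (-9, 5, 7), C_1C_2 = (-6, 4, 4); a normal to Π is C_1A_1 × C_1C_2 = (-8, -6, -6).
Using C_1: Π has equation -8x - 6y - 6z = 134.
Substitute r = (-4, 4, -8) + t(-1, -3, 0) into the plane: 56 + 26t = 134, so t = 3.
Intersection: (-4, 4, -8) + 3·(-1, -3, 0) = (-7, -5, -8).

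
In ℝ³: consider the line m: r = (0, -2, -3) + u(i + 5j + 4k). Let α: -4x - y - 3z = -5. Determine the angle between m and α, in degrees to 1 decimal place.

39.5

sin θ = |n·v| / (|n||v|) = |-21| / (√26 · √42) = 0.63549.
θ ≈ 39.5°.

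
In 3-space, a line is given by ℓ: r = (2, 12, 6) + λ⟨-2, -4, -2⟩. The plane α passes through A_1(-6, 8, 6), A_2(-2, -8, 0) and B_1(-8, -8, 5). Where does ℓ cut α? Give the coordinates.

A_1A_2 = (4, -16, -6), A_1B_1 = (-2, -16, -1); a normal to α is A_1A_2 × A_1B_1 = (-80, 16, -96).
Using A_1: α has equation -80x + 16y - 96z = 32.
Substitute r = (2, 12, 6) + t(-2, -4, -2) into the plane: -544 + 288t = 32, so t = 2.
Intersection: (2, 12, 6) + 2·(-2, -4, -2) = (-2, 4, 2).

(-2, 4, 2)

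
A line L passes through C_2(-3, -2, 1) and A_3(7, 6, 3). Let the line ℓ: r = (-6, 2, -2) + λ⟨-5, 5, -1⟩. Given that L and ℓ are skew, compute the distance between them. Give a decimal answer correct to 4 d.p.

A direction vector for L is A_3 − C_2 = (10, 8, 2).
Common perpendicular direction n = (10, 8, 2) × (-5, 5, -1) = (-18, 0, 90).
With w = (-6, 2, -2) − (-3, -2, 1) = (-3, 4, -3), w · n = -216.
Distance = |w · n| / |n| = |-216| / √8424 ≈ 2.3534.

2.3534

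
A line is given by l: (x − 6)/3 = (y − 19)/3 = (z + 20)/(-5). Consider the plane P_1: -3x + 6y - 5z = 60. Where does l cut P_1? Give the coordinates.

(-6, 7, 0)

l has direction (3, 3, -5) through (6, 19, -20).
Substitute r = (6, 19, -20) + t(3, 3, -5) into the plane: 196 + 34t = 60, so t = -4.
Intersection: (6, 19, -20) + (-4)·(3, 3, -5) = (-6, 7, 0).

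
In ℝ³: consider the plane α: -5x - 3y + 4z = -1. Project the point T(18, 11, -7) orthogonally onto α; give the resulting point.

Foot = T − λn with λ = (n·T − d)/|n|² = (-151 − (-1))/50 = -3.
Foot = (18, 11, -7) − (-3)·(-5, -3, 4) = (3, 2, 5).

(3, 2, 5)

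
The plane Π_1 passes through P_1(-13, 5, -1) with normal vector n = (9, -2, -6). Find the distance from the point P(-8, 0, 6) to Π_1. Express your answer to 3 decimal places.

Π_1: n·r = n·P_1 gives 9x - 2y - 6z = -121.
n·P − d = (9)·(-8) + (-2)·(0) + (-6)·(6) − (-121) = 13; |n| = √121.
Distance = |13| / √121 = 13/√121 ≈ 1.182.

1.182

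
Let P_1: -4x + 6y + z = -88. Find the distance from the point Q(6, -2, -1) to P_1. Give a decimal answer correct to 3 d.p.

7.005

n·Q − d = (-4)·(6) + (6)·(-2) + (1)·(-1) − (-88) = 51; |n| = √53.
Distance = |51| / √53 = 51/√53 ≈ 7.005.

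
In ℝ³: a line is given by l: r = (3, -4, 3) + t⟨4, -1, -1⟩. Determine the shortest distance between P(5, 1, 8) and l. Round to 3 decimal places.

Taking (3, -4, 3) on l with direction v = (4, -1, -1): w = P − (3, -4, 3) = (2, 5, 5), and w × v = (0, 22, -22).
Distance = |w × v| / |v| = √968 / √18 ≈ 7.333.

7.333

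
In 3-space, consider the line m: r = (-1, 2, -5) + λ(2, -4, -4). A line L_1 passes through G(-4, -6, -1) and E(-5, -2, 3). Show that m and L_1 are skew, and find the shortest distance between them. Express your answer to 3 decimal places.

A direction vector for L_1 is E − G = (-1, 4, 4).
Common perpendicular direction n = (2, -4, -4) × (-1, 4, 4) = (0, -4, 4).
With w = (-4, -6, -1) − (-1, 2, -5) = (-3, -8, 4), w · n = 48.
Since n ≠ 0 the lines are not parallel, and w · n = 48 ≠ 0 so they do not intersect; hence they are skew.
Distance = |w · n| / |n| = |48| / √32 ≈ 8.485.

8.485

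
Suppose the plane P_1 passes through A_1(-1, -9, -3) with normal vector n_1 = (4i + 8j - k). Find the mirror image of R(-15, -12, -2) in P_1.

(-7, 4, -4)

P_1: n_1·r = n_1·A_1 gives 4x + 8y - z = -73.
λ = (n·R − d)/|n|² = (-154 − (-73))/81 = -1.
Reflection = R − 2λn = (-15, -12, -2) − (-2)·(4, 8, -1) = (-7, 4, -4).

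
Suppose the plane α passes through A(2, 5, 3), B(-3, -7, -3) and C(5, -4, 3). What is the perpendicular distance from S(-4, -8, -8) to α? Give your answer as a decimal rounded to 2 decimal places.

AB = (-5, -12, -6), AC = (3, -9, 0); a normal to α is AB × AC = (-54, -18, 81).
Using A: α has equation -54x - 18y + 81z = 45.
n·S − d = (-54)·(-4) + (-18)·(-8) + (81)·(-8) − 45 = -333; |n| = √9801.
Distance = |-333| / √9801 = 333/√9801 ≈ 3.36.

3.36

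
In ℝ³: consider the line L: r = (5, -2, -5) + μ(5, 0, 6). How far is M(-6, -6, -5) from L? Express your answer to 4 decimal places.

Taking (5, -2, -5) on L with direction v = (5, 0, 6): w = M − (5, -2, -5) = (-11, -4, 0), and w × v = (-24, 66, 20).
Distance = |w × v| / |v| = √5332 / √61 ≈ 9.3493.

9.3493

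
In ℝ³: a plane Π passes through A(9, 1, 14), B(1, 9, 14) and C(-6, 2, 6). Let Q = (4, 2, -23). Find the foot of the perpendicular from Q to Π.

AB = (-8, 8, 0), AC = (-15, 1, -8); a normal to Π is AB × AC = (-64, -64, 112).
Using A: Π has equation -64x - 64y + 112z = 928.
Foot = Q − λn with λ = (n·Q − d)/|n|² = (-2960 − 928)/20736 = -3/16.
Foot = (4, 2, -23) − (-3/16)·(-64, -64, 112) = (-8, -10, -2).

(-8, -10, -2)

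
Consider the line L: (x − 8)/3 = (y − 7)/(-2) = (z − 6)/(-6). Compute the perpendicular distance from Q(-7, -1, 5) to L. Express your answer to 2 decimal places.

16.71

L has direction (3, -2, -6) through (8, 7, 6).
Taking (8, 7, 6) on L with direction v = (3, -2, -6): w = Q − (8, 7, 6) = (-15, -8, -1), and w × v = (46, -93, 54).
Distance = |w × v| / |v| = √13681 / √49 ≈ 16.71.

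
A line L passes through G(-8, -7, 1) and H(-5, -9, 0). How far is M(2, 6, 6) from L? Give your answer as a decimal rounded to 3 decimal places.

A direction vector for L is H − G = (3, -2, -1).
Taking (-8, -7, 1) on L with direction v = (3, -2, -1): w = M − (-8, -7, 1) = (10, 13, 5), and w × v = (-3, 25, -59).
Distance = |w × v| / |v| = √4115 / √14 ≈ 17.144.

17.144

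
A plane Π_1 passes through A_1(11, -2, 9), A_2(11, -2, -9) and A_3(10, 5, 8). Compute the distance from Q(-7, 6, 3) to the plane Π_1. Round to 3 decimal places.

16.688

A_1A_2 = (0, 0, -18), A_1A_3 = (-1, 7, -1); a normal to Π_1 is A_1A_2 × A_1A_3 = (126, 18, 0).
Using A_1: Π_1 has equation 126x + 18y = 1350.
n·Q − d = (126)·(-7) + (18)·(6) + (0)·(3) − 1350 = -2124; |n| = √16200.
Distance = |-2124| / √16200 = 2124/√16200 ≈ 16.688.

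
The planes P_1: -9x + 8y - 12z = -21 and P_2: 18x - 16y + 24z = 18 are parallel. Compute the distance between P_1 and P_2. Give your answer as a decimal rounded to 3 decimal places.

Rescale P_2 by 1/(-2): -9x + 8y - 12z = -9. Then distance = |-21 − (-9)| / √289 ≈ 0.706.

0.706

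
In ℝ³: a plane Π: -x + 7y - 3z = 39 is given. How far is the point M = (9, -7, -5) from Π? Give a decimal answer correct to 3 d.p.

n·M − d = (-1)·(9) + (7)·(-7) + (-3)·(-5) − 39 = -82; |n| = √59.
Distance = |-82| / √59 = 82/√59 ≈ 10.675.

10.675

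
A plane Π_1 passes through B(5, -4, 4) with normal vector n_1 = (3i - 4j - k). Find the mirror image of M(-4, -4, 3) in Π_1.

Π_1: n_1·r = n_1·B gives 3x - 4y - z = 27.
λ = (n·M − d)/|n|² = (1 − 27)/26 = -1.
Reflection = M − 2λn = (-4, -4, 3) − (-2)·(3, -4, -1) = (2, -12, 1).

(2, -12, 1)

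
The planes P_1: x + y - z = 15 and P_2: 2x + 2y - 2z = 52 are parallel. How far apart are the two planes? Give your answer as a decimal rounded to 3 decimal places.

Rescale P_2 by 1/2: x + y - z = 26. Then distance = |15 − 26| / √3 ≈ 6.351.

6.351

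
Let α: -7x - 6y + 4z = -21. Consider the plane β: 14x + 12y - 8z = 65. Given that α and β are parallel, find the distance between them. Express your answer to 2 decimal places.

1.14

Rescale β by 1/(-2): -7x - 6y + 4z = -65/2. Then distance = |-21 − (-65/2)| / √101 ≈ 1.14.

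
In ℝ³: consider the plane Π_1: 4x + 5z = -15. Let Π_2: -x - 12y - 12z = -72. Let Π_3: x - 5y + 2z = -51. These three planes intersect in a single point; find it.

(0, 9, -3)

Solving the 3×3 linear system 4x + 5z = -15, -x - 12y - 12z = -72, x - 5y + 2z = -51 (e.g. by elimination or Cramer's rule, determinant = -251) gives (0, 9, -3).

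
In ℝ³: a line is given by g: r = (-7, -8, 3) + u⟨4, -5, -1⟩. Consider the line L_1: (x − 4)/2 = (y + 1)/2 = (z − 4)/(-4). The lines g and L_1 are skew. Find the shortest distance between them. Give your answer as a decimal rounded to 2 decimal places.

11.30

L_1 has direction (2, 2, -4) through (4, -1, 4).
Common perpendicular direction n = (4, -5, -1) × (2, 2, -4) = (22, 14, 18).
With w = (4, -1, 4) − (-7, -8, 3) = (11, 7, 1), w · n = 358.
Distance = |w · n| / |n| = |358| / √1004 ≈ 11.30.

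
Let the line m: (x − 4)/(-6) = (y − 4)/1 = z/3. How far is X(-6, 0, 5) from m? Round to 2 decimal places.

5.60

m has direction (-6, 1, 3) through (4, 4, 0).
Taking (4, 4, 0) on m with direction v = (-6, 1, 3): w = X − (4, 4, 0) = (-10, -4, 5), and w × v = (-17, 0, -34).
Distance = |w × v| / |v| = √1445 / √46 ≈ 5.60.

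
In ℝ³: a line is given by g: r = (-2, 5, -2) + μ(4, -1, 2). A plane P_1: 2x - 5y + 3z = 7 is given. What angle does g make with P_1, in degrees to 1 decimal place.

42.3

sin θ = |n·v| / (|n||v|) = |19| / (√38 · √21) = 0.67259.
θ ≈ 42.3°.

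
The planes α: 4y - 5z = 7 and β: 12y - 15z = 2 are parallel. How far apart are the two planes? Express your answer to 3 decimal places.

Rescale β by 1/3: 4y - 5z = 2/3. Then distance = |7 − (2/3)| / √41 ≈ 0.989.

0.989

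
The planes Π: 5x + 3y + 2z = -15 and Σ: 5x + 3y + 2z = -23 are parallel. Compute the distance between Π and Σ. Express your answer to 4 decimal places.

1.2978

Same normal n = (5, 3, 2) with |n| = √38; distance = |-15 − (-23)| / |n| = 8/√38 ≈ 1.2978.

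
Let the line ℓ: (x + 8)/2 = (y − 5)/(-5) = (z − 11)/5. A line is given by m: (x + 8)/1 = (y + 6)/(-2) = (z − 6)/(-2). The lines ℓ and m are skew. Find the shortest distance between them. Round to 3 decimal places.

4.737

ℓ has direction (2, -5, 5) through (-8, 5, 11).
m has direction (1, -2, -2) through (-8, -6, 6).
Common perpendicular direction n = (2, -5, 5) × (1, -2, -2) = (20, 9, 1).
With w = (-8, -6, 6) − (-8, 5, 11) = (0, -11, -5), w · n = -104.
Distance = |w · n| / |n| = |-104| / √482 ≈ 4.737.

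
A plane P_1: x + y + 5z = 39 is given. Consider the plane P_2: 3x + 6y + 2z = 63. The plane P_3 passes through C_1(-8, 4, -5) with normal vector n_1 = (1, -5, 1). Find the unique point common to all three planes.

(1, 8, 6)

P_3: n_1·r = n_1·C_1 gives x - 5y + z = -33.
Solving the 3×3 linear system x + y + 5z = 39, 3x + 6y + 2z = 63, x - 5y + z = -33 (e.g. by elimination or Cramer's rule, determinant = -90) gives (1, 8, 6).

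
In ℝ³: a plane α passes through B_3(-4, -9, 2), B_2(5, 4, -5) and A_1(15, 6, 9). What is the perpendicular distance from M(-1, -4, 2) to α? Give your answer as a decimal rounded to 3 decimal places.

1.311

B_3B_2 = (9, 13, -7), B_3A_1 = (19, 15, 7); a normal to α is B_3B_2 × B_3A_1 = (196, -196, -112).
Using B_3: α has equation 196x - 196y - 112z = 756.
n·M − d = (196)·(-1) + (-196)·(-4) + (-112)·(2) − 756 = -392; |n| = √89376.
Distance = |-392| / √89376 = 392/√89376 ≈ 1.311.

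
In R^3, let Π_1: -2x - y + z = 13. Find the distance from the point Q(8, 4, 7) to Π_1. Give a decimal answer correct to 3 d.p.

n·Q − d = (-2)·(8) + (-1)·(4) + (1)·(7) − 13 = -26; |n| = √6.
Distance = |-26| / √6 = 26/√6 ≈ 10.614.

10.614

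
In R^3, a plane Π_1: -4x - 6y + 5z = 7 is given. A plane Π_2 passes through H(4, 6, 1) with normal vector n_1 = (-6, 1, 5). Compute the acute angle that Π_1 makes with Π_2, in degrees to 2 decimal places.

Π_2: n_1·r = n_1·H gives -6x + y + 5z = -13.
cos θ = |n₁·n₂| / (|n₁||n₂|) = |43| / (√77 · √62).
θ = arccos(0.62234) ≈ 51.51°.

51.51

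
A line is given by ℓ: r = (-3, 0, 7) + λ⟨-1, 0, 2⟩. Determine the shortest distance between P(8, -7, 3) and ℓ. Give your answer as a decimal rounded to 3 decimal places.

10.668

Taking (-3, 0, 7) on ℓ with direction v = (-1, 0, 2): w = P − (-3, 0, 7) = (11, -7, -4), and w × v = (-14, -18, -7).
Distance = |w × v| / |v| = √569 / √5 ≈ 10.668.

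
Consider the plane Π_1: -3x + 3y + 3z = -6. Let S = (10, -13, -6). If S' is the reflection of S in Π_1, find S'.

λ = (n·S − d)/|n|² = (-87 − (-6))/27 = -3.
Reflection = S − 2λn = (10, -13, -6) − (-6)·(-3, 3, 3) = (-8, 5, 12).

(-8, 5, 12)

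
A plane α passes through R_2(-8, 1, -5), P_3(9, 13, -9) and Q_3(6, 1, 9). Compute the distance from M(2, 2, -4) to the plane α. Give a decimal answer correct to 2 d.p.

R_2P_3 = (17, 12, -4), R_2Q_3 = (14, 0, 14); a normal to α is R_2P_3 × R_2Q_3 = (168, -294, -168).
Using R_2: α has equation 168x - 294y - 168z = -798.
n·M − d = (168)·(2) + (-294)·(2) + (-168)·(-4) − (-798) = 1218; |n| = √142884.
Distance = |1218| / √142884 = 1218/√142884 ≈ 3.22.

3.22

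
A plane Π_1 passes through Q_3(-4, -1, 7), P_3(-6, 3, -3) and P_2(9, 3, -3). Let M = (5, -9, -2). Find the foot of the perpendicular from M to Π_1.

(5, 1, 2)

Q_3P_3 = (-2, 4, -10), Q_3P_2 = (13, 4, -10); a normal to Π_1 is Q_3P_3 × Q_3P_2 = (0, -150, -60).
Using Q_3: Π_1 has equation -150y - 60z = -270.
Foot = M − λn with λ = (n·M − d)/|n|² = (1470 − (-270))/26100 = 1/15.
Foot = (5, -9, -2) − (1/15)·(0, -150, -60) = (5, 1, 2).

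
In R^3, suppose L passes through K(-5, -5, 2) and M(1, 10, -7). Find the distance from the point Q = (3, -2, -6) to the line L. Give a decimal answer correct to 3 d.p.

7.576

A direction vector for L is M − K = (6, 15, -9).
Taking (-5, -5, 2) on L with direction v = (6, 15, -9): w = Q − (-5, -5, 2) = (8, 3, -8), and w × v = (93, 24, 102).
Distance = |w × v| / |v| = √19629 / √342 ≈ 7.576.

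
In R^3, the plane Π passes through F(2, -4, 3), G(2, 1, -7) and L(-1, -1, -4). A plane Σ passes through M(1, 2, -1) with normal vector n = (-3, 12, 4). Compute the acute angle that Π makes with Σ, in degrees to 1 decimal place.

9.3

FG = (0, 5, -10), FL = (-3, 3, -7); a normal to Π is FG × FL = (-5, 30, 15).
Using F: Π has equation -5x + 30y + 15z = -85.
Σ: n·r = n·M gives -3x + 12y + 4z = 17.
cos θ = |n₁·n₂| / (|n₁||n₂|) = |435| / (√1150 · √169).
θ = arccos(0.98673) ≈ 9.3°.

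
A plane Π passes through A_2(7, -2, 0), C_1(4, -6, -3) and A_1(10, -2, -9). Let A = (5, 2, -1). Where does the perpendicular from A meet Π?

(8, -1, 0)

A_2C_1 = (-3, -4, -3), A_2A_1 = (3, 0, -9); a normal to Π is A_2C_1 × A_2A_1 = (36, -36, 12).
Using A_2: Π has equation 36x - 36y + 12z = 324.
Foot = A − λn with λ = (n·A − d)/|n|² = (96 − 324)/2736 = -1/12.
Foot = (5, 2, -1) − (-1/12)·(36, -36, 12) = (8, -1, 0).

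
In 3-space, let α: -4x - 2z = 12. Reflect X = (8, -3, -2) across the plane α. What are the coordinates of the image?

λ = (n·X − d)/|n|² = (-28 − 12)/20 = -2.
Reflection = X − 2λn = (8, -3, -2) − (-4)·(-4, 0, -2) = (-8, -3, -10).

(-8, -3, -10)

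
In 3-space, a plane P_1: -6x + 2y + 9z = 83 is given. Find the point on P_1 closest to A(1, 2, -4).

(-5, 4, 5)

Foot = A − λn with λ = (n·A − d)/|n|² = (-38 − 83)/121 = -1.
Foot = (1, 2, -4) − (-1)·(-6, 2, 9) = (-5, 4, 5).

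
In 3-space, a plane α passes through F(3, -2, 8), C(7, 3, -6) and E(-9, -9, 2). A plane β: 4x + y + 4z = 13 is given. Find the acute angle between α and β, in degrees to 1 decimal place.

81.8

FC = (4, 5, -14), FE = (-12, -7, -6); a normal to α is FC × FE = (-128, 192, 32).
Using F: α has equation -128x + 192y + 32z = -512.
cos θ = |n₁·n₂| / (|n₁||n₂|) = |-192| / (√54272 · √33).
θ = arccos(0.14347) ≈ 81.8°.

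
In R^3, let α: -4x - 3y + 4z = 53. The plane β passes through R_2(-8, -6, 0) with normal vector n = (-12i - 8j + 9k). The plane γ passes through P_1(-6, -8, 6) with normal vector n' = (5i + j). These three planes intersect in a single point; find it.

β: n·r = n·R_2 gives -12x - 8y + 9z = 144.
γ: n'·r = n'·P_1 gives 5x + y = -38.
Solving the 3×3 linear system -4x - 3y + 4z = 53, -12x - 8y + 9z = 144, 5x + y = -38 (e.g. by elimination or Cramer's rule, determinant = 13) gives (-7, -3, 4).

(-7, -3, 4)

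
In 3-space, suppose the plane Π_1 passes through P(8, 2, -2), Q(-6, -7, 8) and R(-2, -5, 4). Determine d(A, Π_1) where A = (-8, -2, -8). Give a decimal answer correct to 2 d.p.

PQ = (-14, -9, 10), PR = (-10, -7, 6); a normal to Π_1 is PQ × PR = (16, -16, 8).
Using P: Π_1 has equation 16x - 16y + 8z = 80.
n·A − d = (16)·(-8) + (-16)·(-2) + (8)·(-8) − 80 = -240; |n| = √576.
Distance = |-240| / √576 = 240/√576 ≈ 10.00.

10.00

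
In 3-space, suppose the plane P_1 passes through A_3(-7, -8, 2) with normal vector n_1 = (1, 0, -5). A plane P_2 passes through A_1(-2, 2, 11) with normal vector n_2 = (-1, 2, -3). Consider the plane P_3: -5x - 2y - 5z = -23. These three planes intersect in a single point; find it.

(3, -6, 4)

P_1: n_1·r = n_1·A_3 gives x - 5z = -17.
P_2: n_2·r = n_2·A_1 gives -x + 2y - 3z = -27.
Solving the 3×3 linear system x - 5z = -17, -x + 2y - 3z = -27, -5x - 2y - 5z = -23 (e.g. by elimination or Cramer's rule, determinant = -76) gives (3, -6, 4).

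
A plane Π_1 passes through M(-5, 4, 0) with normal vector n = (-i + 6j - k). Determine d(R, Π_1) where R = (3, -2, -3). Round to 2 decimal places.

6.65

Π_1: n·r = n·M gives -x + 6y - z = 29.
n·R − d = (-1)·(3) + (6)·(-2) + (-1)·(-3) − 29 = -41; |n| = √38.
Distance = |-41| / √38 = 41/√38 ≈ 6.65.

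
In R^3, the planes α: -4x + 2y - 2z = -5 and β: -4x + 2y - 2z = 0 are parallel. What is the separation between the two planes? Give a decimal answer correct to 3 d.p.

1.021

Same normal n = (-4, 2, -2) with |n| = √24; distance = |-5 − 0| / |n| = 5/√24 ≈ 1.021.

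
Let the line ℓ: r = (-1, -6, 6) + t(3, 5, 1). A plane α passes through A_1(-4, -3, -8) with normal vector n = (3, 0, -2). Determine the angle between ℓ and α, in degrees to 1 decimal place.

19.2

α: n·r = n·A_1 gives 3x - 2z = 4.
sin θ = |n·v| / (|n||v|) = |7| / (√13 · √35) = 0.32817.
θ ≈ 19.2°.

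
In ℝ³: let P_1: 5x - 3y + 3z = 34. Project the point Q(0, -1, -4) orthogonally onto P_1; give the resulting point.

(5, -4, -1)

Foot = Q − λn with λ = (n·Q − d)/|n|² = (-9 − 34)/43 = -1.
Foot = (0, -1, -4) − (-1)·(5, -3, 3) = (5, -4, -1).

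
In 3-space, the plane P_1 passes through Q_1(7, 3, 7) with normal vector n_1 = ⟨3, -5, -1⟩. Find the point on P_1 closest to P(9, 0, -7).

(6, 5, -6)

P_1: n_1·r = n_1·Q_1 gives 3x - 5y - z = -1.
Foot = P − λn with λ = (n·P − d)/|n|² = (34 − (-1))/35 = 1.
Foot = (9, 0, -7) − 1·(3, -5, -1) = (6, 5, -6).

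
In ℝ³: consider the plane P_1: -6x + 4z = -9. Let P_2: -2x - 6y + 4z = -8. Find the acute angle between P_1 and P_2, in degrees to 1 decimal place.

58.7

cos θ = |n₁·n₂| / (|n₁||n₂|) = |28| / (√52 · √56).
θ = arccos(0.51887) ≈ 58.7°.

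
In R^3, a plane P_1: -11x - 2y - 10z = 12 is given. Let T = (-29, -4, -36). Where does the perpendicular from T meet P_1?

Foot = T − λn with λ = (n·T − d)/|n|² = (687 − 12)/225 = 3.
Foot = (-29, -4, -36) − 3·(-11, -2, -10) = (4, 2, -6).

(4, 2, -6)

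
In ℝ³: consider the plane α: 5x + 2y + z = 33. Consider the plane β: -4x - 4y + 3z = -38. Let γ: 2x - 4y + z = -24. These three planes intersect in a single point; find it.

Solving the 3×3 linear system 5x + 2y + z = 33, -4x - 4y + 3z = -38, 2x - 4y + z = -24 (e.g. by elimination or Cramer's rule, determinant = 84) gives (3, 8, 2).

(3, 8, 2)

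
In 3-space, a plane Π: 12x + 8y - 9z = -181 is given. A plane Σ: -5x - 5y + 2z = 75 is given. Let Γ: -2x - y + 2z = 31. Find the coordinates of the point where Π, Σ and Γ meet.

Solving the 3×3 linear system 12x + 8y - 9z = -181, -5x - 5y + 2z = 75, -2x - y + 2z = 31 (e.g. by elimination or Cramer's rule, determinant = -3) gives (-8, -5, 5).

(-8, -5, 5)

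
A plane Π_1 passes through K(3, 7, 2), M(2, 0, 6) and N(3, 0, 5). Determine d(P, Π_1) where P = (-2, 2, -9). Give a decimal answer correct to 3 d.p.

12.278

KM = (-1, -7, 4), KN = (0, -7, 3); a normal to Π_1 is KM × KN = (7, 3, 7).
Using K: Π_1 has equation 7x + 3y + 7z = 56.
n·P − d = (7)·(-2) + (3)·(2) + (7)·(-9) − 56 = -127; |n| = √107.
Distance = |-127| / √107 = 127/√107 ≈ 12.278.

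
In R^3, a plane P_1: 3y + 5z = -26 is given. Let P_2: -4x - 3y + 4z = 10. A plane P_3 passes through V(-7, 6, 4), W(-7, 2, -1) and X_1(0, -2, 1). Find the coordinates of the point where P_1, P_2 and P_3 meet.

(-5, -2, -4)

VW = (0, -4, -5), VX_1 = (7, -8, -3); a normal to P_3 is VW × VX_1 = (-28, -35, 28).
Using V: P_3 has equation -28x - 35y + 28z = 98.
Solving the 3×3 linear system 3y + 5z = -26, -4x - 3y + 4z = 10, -28x - 35y + 28z = 98 (e.g. by elimination or Cramer's rule, determinant = 280) gives (-5, -2, -4).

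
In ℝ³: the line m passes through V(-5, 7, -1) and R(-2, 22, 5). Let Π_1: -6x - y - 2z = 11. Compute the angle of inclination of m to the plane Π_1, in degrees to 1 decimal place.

25.3

A direction vector for m is R − V = (3, 15, 6).
sin θ = |n·v| / (|n||v|) = |-45| / (√41 · √270) = 0.42770.
θ ≈ 25.3°.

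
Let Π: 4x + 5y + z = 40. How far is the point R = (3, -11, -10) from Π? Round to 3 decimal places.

n·R − d = (4)·(3) + (5)·(-11) + (1)·(-10) − 40 = -93; |n| = √42.
Distance = |-93| / √42 = 93/√42 ≈ 14.350.

14.350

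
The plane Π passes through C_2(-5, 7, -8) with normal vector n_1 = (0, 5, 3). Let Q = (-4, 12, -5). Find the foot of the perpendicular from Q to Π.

(-4, 7, -8)

Π: n_1·r = n_1·C_2 gives 5y + 3z = 11.
Foot = Q − λn with λ = (n·Q − d)/|n|² = (45 − 11)/34 = 1.
Foot = (-4, 12, -5) − 1·(0, 5, 3) = (-4, 7, -8).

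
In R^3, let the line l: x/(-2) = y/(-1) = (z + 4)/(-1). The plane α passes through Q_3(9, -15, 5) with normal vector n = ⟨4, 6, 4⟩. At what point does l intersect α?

l has direction (-2, -1, -1) through (0, 0, -4).
α: n·r = n·Q_3 gives 4x + 6y + 4z = -34.
Substitute r = (0, 0, -4) + t(-2, -1, -1) into the plane: -16 + (-18)t = -34, so t = 1.
Intersection: (0, 0, -4) + 1·(-2, -1, -1) = (-2, -1, -5).

(-2, -1, -5)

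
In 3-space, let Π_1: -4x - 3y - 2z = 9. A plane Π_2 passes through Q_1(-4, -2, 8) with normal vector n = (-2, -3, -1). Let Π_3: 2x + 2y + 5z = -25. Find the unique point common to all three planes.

(1, -1, -5)

Π_2: n·r = n·Q_1 gives -2x - 3y - z = 6.
Solving the 3×3 linear system -4x - 3y - 2z = 9, -2x - 3y - z = 6, 2x + 2y + 5z = -25 (e.g. by elimination or Cramer's rule, determinant = 24) gives (1, -1, -5).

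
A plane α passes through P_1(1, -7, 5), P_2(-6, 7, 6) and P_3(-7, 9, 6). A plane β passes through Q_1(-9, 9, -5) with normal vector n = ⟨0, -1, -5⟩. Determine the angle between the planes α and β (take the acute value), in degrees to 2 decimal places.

84.97

P_1P_2 = (-7, 14, 1), P_1P_3 = (-8, 16, 1); a normal to α is P_1P_2 × P_1P_3 = (-2, -1, 0).
Using P_1: α has equation -2x - y = 5.
β: n·r = n·Q_1 gives -y - 5z = 16.
cos θ = |n₁·n₂| / (|n₁||n₂|) = |1| / (√5 · √26).
θ = arccos(0.08771) ≈ 84.97°.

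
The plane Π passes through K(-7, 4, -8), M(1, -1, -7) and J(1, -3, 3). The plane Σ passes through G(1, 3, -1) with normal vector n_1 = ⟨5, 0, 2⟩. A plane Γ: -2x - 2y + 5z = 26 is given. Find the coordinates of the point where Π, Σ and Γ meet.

KM = (8, -5, 1), KJ = (8, -7, 11); a normal to Π is KM × KJ = (-48, -80, -16).
Using K: Π has equation -48x - 80y - 16z = 144.
Σ: n_1·r = n_1·G gives 5x + 2z = 3.
Solving the 3×3 linear system -48x - 80y - 16z = 144, 5x + 2z = 3, -2x - 2y + 5z = 26 (e.g. by elimination or Cramer's rule, determinant = 2288) gives (-1, -2, 4).

(-1, -2, 4)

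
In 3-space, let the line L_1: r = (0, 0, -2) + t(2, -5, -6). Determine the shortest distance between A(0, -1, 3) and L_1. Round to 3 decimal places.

Taking (0, 0, -2) on L_1 with direction v = (2, -5, -6): w = A − (0, 0, -2) = (0, -1, 5), and w × v = (31, 10, 2).
Distance = |w × v| / |v| = √1065 / √65 ≈ 4.048.

4.048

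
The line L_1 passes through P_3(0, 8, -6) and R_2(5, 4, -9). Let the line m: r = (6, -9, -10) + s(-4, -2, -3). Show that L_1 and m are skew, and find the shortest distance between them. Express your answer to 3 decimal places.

A direction vector for L_1 is R_2 − P_3 = (5, -4, -3).
Common perpendicular direction n = (5, -4, -3) × (-4, -2, -3) = (6, 27, -26).
With w = (6, -9, -10) − (0, 8, -6) = (6, -17, -4), w · n = -319.
Since n ≠ 0 the lines are not parallel, and w · n = -319 ≠ 0 so they do not intersect; hence they are skew.
Distance = |w · n| / |n| = |-319| / √1441 ≈ 8.403.

8.403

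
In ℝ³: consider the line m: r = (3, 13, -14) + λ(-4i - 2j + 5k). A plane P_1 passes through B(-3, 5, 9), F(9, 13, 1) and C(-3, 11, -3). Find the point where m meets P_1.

(-9, 7, 1)

BF = (12, 8, -8), BC = (0, 6, -12); a normal to P_1 is BF × BC = (-48, 144, 72).
Using B: P_1 has equation -48x + 144y + 72z = 1512.
Substitute r = (3, 13, -14) + t(-4, -2, 5) into the plane: 720 + 264t = 1512, so t = 3.
Intersection: (3, 13, -14) + 3·(-4, -2, 5) = (-9, 7, 1).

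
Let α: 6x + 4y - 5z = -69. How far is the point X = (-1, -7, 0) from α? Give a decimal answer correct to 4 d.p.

3.9886

n·X − d = (6)·(-1) + (4)·(-7) + (-5)·(0) − (-69) = 35; |n| = √77.
Distance = |35| / √77 = 35/√77 ≈ 3.9886.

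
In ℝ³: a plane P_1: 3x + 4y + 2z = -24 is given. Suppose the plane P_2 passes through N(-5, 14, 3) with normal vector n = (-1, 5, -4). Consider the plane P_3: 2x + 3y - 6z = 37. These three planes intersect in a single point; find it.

(-10, 5, -7)

P_2: n·r = n·N gives -x + 5y - 4z = 63.
Solving the 3×3 linear system 3x + 4y + 2z = -24, -x + 5y - 4z = 63, 2x + 3y - 6z = 37 (e.g. by elimination or Cramer's rule, determinant = -136) gives (-10, 5, -7).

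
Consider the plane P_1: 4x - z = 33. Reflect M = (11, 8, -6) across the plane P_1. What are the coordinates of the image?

λ = (n·M − d)/|n|² = (50 − 33)/17 = 1.
Reflection = M − 2λn = (11, 8, -6) − 2·(4, 0, -1) = (3, 8, -4).

(3, 8, -4)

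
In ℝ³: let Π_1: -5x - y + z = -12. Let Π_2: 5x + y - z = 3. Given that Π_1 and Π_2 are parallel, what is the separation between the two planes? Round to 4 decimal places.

1.7321

Rescale Π_2 by 1/(-1): -5x - y + z = -3. Then distance = |-12 − (-3)| / √27 ≈ 1.7321.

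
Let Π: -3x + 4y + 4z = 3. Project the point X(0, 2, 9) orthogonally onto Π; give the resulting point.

Foot = X − λn with λ = (n·X − d)/|n|² = (44 − 3)/41 = 1.
Foot = (0, 2, 9) − 1·(-3, 4, 4) = (3, -2, 5).

(3, -2, 5)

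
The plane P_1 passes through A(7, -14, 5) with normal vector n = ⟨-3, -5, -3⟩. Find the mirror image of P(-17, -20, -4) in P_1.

(1, 10, 14)

P_1: n·r = n·A gives -3x - 5y - 3z = 34.
λ = (n·P − d)/|n|² = (163 − 34)/43 = 3.
Reflection = P − 2λn = (-17, -20, -4) − 6·(-3, -5, -3) = (1, 10, 14).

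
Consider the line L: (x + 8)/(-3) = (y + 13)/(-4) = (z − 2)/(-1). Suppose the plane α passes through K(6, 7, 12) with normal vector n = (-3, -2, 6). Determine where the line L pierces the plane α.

(-2, -5, 4)

L has direction (-3, -4, -1) through (-8, -13, 2).
α: n·r = n·K gives -3x - 2y + 6z = 40.
Substitute r = (-8, -13, 2) + t(-3, -4, -1) into the plane: 62 + 11t = 40, so t = -2.
Intersection: (-8, -13, 2) + (-2)·(-3, -4, -1) = (-2, -5, 4).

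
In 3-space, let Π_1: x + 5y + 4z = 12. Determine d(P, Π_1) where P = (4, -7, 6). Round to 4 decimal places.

n·P − d = (1)·(4) + (5)·(-7) + (4)·(6) − 12 = -19; |n| = √42.
Distance = |-19| / √42 = 19/√42 ≈ 2.9318.

2.9318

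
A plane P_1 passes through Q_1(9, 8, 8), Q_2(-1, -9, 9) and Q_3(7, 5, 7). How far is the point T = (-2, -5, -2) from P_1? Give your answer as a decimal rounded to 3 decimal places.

1.014

Q_1Q_2 = (-10, -17, 1), Q_1Q_3 = (-2, -3, -1); a normal to P_1 is Q_1Q_2 × Q_1Q_3 = (20, -12, -4).
Using Q_1: P_1 has equation 20x - 12y - 4z = 52.
n·T − d = (20)·(-2) + (-12)·(-5) + (-4)·(-2) − 52 = -24; |n| = √560.
Distance = |-24| / √560 = 24/√560 ≈ 1.014.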